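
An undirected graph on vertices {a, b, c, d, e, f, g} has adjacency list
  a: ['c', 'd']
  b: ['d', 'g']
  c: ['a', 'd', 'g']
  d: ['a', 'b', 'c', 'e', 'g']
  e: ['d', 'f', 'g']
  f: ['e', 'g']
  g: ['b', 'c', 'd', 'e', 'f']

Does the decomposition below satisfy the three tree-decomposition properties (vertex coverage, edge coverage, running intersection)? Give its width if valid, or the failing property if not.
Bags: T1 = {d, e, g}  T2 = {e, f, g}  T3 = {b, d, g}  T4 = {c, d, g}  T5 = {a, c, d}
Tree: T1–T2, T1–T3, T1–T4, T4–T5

Yes; width 2.

Vertex coverage: the bags together contain {a, b, c, d, e, f, g}, the full vertex set. Edge coverage: each edge of G has both endpoints in at least one bag. Running intersection: for every vertex, the bags containing it form a connected subtree. All three properties hold, so this is a valid tree decomposition of width max|bag| − 1 = 2, and hence tw(G) ≤ 2.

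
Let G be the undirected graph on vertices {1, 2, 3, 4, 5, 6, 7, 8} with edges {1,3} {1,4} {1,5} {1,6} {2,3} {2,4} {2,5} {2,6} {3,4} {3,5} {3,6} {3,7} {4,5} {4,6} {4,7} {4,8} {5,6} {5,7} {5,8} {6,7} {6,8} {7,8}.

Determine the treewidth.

A width-4 tree decomposition is:
Bags: B1 = {1, 3, 4, 5, 6}  B2 = {3, 4, 5, 6, 7}  B3 = {4, 5, 6, 7, 8}  B4 = {2, 3, 4, 5, 6}
Tree: B1–B2, B2–B3, B2–B4
The largest bag has 5 vertices, giving width 4; this decomposition certifies tw(G) ≤ 4. For the lower bound, the 5 vertices {4, 5, 6, 7, 8} are pairwise adjacent, and any tree decomposition puts a clique entirely inside one bag — forcing width ≥ 4. Therefore the treewidth is 4.

4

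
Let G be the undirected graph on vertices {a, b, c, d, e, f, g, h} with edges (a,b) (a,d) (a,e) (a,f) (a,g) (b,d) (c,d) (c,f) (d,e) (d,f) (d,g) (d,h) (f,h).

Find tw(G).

2

A width-2 tree decomposition is:
Bags: B1 = {a, d, f}  B2 = {c, d, f}  B3 = {a, d, e}  B4 = {a, b, d}  B5 = {a, d, g}  B6 = {d, f, h}
Tree: B1–B2, B1–B3, B3–B4, B3–B5, B2–B6
Every bag has size at most 3, so the width is 3 − 1 = 2 and tw(G) ≤ 2. On the other hand G contains the 3-clique {d, f, h}. A clique must lie in a single bag of any decomposition, so no decomposition can have width below 2. Hence tw(G) = 2 exactly.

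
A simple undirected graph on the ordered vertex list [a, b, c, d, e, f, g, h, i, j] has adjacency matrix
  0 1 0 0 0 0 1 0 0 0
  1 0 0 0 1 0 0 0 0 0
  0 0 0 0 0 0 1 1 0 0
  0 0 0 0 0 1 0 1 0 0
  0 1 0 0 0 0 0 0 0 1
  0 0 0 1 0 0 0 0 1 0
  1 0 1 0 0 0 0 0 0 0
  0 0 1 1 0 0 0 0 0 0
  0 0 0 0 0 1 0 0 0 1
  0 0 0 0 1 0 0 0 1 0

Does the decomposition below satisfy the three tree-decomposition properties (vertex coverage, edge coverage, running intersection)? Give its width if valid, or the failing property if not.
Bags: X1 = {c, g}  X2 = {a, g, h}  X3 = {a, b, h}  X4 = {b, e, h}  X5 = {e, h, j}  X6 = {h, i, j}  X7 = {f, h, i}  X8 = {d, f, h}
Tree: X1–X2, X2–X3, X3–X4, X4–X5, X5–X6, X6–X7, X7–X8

No — edge (h,c) lies in no bag.

A tree decomposition must satisfy three properties: every vertex lies in some bag; for every edge, both endpoints lie together in some bag; and for every vertex, the bags containing it form a connected subtree. Here edge (h,c) lies in no bag, so the decomposition is invalid.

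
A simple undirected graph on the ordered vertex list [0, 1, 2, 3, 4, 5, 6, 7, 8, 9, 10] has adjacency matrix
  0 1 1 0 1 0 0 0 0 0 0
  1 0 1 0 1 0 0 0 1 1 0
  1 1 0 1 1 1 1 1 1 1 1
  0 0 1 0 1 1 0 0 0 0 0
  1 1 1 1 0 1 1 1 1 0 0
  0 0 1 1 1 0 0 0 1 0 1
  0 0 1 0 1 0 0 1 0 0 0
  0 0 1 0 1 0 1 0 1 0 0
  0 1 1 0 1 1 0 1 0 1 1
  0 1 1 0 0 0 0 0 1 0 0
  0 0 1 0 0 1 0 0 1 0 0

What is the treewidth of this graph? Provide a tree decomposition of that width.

The largest bag has 4 vertices, giving width 3; this decomposition certifies tw(G) ≤ 3. For the lower bound, the 4 vertices {1, 2, 8, 9} are pairwise adjacent, and any tree decomposition puts a clique entirely inside one bag — forcing width ≥ 3. The upper and lower bounds meet at 3, so that is the treewidth.

Treewidth 3.
One optimal decomposition is:
Bags: B1 = {2, 4, 5, 8}  B2 = {1, 2, 4, 8}  B3 = {2, 5, 8, 10}  B4 = {2, 4, 7, 8}  B5 = {1, 2, 8, 9}  B6 = {2, 3, 4, 5}  B7 = {0, 1, 2, 4}  B8 = {2, 4, 6, 7}
Tree: B1–B2, B1–B3, B2–B4, B2–B5, B1–B6, B2–B7, B4–B8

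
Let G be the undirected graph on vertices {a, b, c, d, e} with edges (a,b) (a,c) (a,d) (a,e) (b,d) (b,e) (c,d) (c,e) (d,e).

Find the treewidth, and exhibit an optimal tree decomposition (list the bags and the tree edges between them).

Treewidth 3.
Bags: B1 = {a, b, d, e}  B2 = {a, c, d, e}
Tree: B1–B2

The largest bag has 4 vertices, giving width 3; this decomposition certifies tw(G) ≤ 3. For the lower bound, the 4 vertices {a, c, d, e} are pairwise adjacent, and any tree decomposition puts a clique entirely inside one bag — forcing width ≥ 3. Therefore the treewidth is 3.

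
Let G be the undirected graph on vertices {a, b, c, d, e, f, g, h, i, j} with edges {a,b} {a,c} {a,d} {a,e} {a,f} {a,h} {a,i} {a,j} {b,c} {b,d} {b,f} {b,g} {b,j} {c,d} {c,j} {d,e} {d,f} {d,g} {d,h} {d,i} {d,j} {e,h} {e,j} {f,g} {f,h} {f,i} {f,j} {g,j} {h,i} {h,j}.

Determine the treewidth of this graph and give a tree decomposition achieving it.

Treewidth 4.
Bags: B1 = {a, d, f, h, j}  B2 = {a, b, d, f, j}  B3 = {b, d, f, g, j}  B4 = {a, d, e, h, j}  B5 = {a, b, c, d, j}  B6 = {a, d, f, h, i}
Tree: B1–B2, B2–B3, B1–B4, B2–B5, B1–B6

Every bag has size at most 5, so the width is 5 − 1 = 4 and tw(G) ≤ 4. Conversely, {b, d, f, g, j} is a clique of size 5, and the vertices of any clique must share a bag in every tree decomposition; so some bag has ≥ 5 vertices and tw(G) ≥ 4. Hence tw(G) = 4 exactly.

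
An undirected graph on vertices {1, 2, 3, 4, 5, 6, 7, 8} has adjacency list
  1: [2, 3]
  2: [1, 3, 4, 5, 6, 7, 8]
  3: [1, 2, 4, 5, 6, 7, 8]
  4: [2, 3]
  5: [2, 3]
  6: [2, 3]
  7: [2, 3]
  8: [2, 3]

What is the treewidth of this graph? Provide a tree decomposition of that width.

Treewidth 2.
One optimal decomposition is:
Bags: B1 = {1, 2, 3}  B2 = {2, 3, 6}  B3 = {2, 3, 8}  B4 = {2, 3, 7}  B5 = {2, 3, 5}  B6 = {2, 3, 4}
Tree: B1–B2, B2–B3, B3–B4, B2–B5, B2–B6

Each bag holds 3 vertices, so the decomposition has width 2, which upper-bounds the treewidth. Conversely, {1, 2, 3} is a clique of size 3, and the vertices of any clique must share a bag in every tree decomposition; so some bag has ≥ 3 vertices and tw(G) ≥ 2. Hence tw(G) = 2 exactly.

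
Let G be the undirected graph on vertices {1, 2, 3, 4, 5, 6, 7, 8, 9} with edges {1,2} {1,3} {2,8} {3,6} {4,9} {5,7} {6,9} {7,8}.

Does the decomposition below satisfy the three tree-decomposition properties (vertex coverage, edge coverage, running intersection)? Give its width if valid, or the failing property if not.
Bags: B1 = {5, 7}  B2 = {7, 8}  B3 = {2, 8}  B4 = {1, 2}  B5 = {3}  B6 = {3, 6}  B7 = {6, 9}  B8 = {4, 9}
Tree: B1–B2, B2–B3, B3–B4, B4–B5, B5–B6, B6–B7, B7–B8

No — edge (1,3) lies in no bag.

A tree decomposition must satisfy three properties: every vertex lies in some bag; for every edge, both endpoints lie together in some bag; and for every vertex, the bags containing it form a connected subtree. Here edge (1,3) lies in no bag, so the decomposition is invalid.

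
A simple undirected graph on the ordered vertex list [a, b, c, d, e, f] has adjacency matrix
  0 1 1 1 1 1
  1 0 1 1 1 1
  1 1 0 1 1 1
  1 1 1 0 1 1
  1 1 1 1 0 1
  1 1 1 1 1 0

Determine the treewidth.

5

A width-5 tree decomposition is:
Bags: B1 = {a, b, c, d, e, f}
Tree: (single bag)
A single bag containing all 6 vertices is trivially a valid decomposition of width 5. On the other hand G contains the 6-clique {a, b, c, d, e, f}. A clique must lie in a single bag of any decomposition, so no decomposition can have width below 5. Therefore the treewidth is 5.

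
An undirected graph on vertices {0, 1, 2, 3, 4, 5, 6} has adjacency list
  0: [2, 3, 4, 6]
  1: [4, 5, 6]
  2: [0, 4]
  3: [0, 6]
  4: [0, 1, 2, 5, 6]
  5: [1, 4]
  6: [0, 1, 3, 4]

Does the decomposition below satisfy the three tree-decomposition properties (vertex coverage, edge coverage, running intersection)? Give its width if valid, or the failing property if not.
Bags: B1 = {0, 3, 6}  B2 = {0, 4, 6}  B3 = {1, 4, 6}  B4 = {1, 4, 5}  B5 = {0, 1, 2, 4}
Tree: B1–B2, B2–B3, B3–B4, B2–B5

A tree decomposition must satisfy three properties: every vertex lies in some bag; for every edge, both endpoints lie together in some bag; and for every vertex, the bags containing it form a connected subtree. Here bags containing vertex 1 are not connected in the tree, so the decomposition is invalid.

No — bags containing vertex 1 are not connected in the tree.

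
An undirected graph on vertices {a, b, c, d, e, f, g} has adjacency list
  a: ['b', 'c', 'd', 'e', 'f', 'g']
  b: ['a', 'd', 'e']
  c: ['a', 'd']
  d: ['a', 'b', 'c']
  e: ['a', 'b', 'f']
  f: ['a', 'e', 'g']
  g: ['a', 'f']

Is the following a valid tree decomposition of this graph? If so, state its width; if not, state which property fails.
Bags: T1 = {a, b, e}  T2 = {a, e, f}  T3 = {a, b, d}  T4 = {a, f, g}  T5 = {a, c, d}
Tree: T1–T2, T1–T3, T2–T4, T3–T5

Vertex coverage: the bags together contain {a, b, c, d, e, f, g}, the full vertex set. Edge coverage: each edge of G has both endpoints in at least one bag. Running intersection: for every vertex, the bags containing it form a connected subtree. All three properties hold, so this is a valid tree decomposition of width max|bag| − 1 = 2, and hence tw(G) ≤ 2.

Yes; width 2.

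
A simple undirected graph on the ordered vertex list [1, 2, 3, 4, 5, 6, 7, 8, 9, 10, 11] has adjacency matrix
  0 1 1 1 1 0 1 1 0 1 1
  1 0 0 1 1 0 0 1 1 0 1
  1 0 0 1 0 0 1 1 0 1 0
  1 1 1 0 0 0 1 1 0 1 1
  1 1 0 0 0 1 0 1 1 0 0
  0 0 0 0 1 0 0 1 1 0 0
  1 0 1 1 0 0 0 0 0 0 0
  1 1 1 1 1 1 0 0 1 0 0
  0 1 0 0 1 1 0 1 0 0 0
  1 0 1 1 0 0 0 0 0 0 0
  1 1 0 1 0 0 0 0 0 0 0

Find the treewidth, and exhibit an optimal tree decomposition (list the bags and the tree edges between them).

The largest bag has 4 vertices, giving width 3; this decomposition certifies tw(G) ≤ 3. For the lower bound, the 4 vertices {1, 2, 4, 11} are pairwise adjacent, and any tree decomposition puts a clique entirely inside one bag — forcing width ≥ 3. Therefore the treewidth is 3.

Treewidth 3.
One optimal decomposition is:
Bags: B1 = {1, 3, 4, 8}  B2 = {1, 2, 4, 8}  B3 = {1, 3, 4, 10}  B4 = {1, 2, 5, 8}  B5 = {1, 2, 4, 11}  B6 = {1, 3, 4, 7}  B7 = {2, 5, 8, 9}  B8 = {5, 6, 8, 9}
Tree: B1–B2, B1–B3, B2–B4, B2–B5, B1–B6, B4–B7, B7–B8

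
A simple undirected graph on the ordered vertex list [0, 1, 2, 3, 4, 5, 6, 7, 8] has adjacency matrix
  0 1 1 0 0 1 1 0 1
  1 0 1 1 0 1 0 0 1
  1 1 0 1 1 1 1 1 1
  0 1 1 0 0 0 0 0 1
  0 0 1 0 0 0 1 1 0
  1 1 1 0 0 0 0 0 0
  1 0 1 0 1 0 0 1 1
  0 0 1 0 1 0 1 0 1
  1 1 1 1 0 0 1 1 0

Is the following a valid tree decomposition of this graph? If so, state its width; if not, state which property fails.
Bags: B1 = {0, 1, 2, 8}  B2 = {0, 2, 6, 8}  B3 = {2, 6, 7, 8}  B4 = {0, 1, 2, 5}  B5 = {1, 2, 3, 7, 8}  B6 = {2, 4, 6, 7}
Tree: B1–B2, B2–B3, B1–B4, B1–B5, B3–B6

A tree decomposition must satisfy three properties: every vertex lies in some bag; for every edge, both endpoints lie together in some bag; and for every vertex, the bags containing it form a connected subtree. Here bags containing vertex 7 are not connected in the tree, so the decomposition is invalid.

No — bags containing vertex 7 are not connected in the tree.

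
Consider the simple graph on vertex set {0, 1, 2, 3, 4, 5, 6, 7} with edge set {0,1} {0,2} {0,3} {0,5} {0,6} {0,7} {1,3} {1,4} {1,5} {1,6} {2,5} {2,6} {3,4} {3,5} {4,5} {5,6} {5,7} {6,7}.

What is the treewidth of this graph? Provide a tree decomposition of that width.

Each bag holds 4 vertices, so the decomposition has width 3, which upper-bounds the treewidth. Conversely, {0, 1, 3, 5} is a clique of size 4, and the vertices of any clique must share a bag in every tree decomposition; so some bag has ≥ 4 vertices and tw(G) ≥ 3. Therefore the treewidth is 3.

Treewidth 3.
Bags: B1 = {0, 1, 5, 6}  B2 = {0, 5, 6, 7}  B3 = {0, 1, 3, 5}  B4 = {1, 3, 4, 5}  B5 = {0, 2, 5, 6}
Tree: B1–B2, B1–B3, B3–B4, B2–B5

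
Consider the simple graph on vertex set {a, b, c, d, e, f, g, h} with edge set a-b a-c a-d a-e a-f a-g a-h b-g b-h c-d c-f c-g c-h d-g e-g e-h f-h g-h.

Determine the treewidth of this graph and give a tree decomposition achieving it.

The largest bag has 4 vertices, giving width 3; this decomposition certifies tw(G) ≤ 3. For the lower bound, the 4 vertices {a, c, d, g} are pairwise adjacent, and any tree decomposition puts a clique entirely inside one bag — forcing width ≥ 3. Combining the bounds, tw(G) = 3.

Treewidth 3.
One such decomposition:
Bags: B1 = {a, c, d, g}  B2 = {a, c, g, h}  B3 = {a, c, f, h}  B4 = {a, e, g, h}  B5 = {a, b, g, h}
Tree: B1–B2, B2–B3, B2–B4, B4–B5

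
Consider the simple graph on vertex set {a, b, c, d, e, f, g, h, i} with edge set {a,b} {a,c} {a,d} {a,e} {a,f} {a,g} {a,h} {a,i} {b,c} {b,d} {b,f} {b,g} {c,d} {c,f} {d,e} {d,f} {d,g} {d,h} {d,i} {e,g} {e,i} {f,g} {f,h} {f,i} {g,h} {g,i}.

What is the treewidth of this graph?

A width-4 tree decomposition is:
Bags: B1 = {a, d, e, g, i}  B2 = {a, d, f, g, i}  B3 = {a, b, d, f, g}  B4 = {a, b, c, d, f}  B5 = {a, d, f, g, h}
Tree: B1–B2, B2–B3, B3–B4, B2–B5
The largest bag has 5 vertices, giving width 4; this decomposition certifies tw(G) ≤ 4. For the lower bound, the 5 vertices {a, d, e, g, i} are pairwise adjacent, and any tree decomposition puts a clique entirely inside one bag — forcing width ≥ 4. Therefore the treewidth is 4.

4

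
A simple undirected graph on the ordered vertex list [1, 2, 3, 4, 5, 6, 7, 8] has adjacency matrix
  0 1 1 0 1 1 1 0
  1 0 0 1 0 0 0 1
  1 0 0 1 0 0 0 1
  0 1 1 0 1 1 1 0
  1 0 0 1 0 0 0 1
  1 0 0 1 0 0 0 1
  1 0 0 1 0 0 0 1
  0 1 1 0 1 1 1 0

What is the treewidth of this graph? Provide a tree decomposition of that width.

Treewidth 3.
Bags: B1 = {1, 3, 4, 8}  B2 = {1, 4, 7, 8}  B3 = {1, 4, 5, 8}  B4 = {1, 2, 4, 8}  B5 = {1, 4, 6, 8}
Tree: B1–B2, B2–B3, B3–B4, B4–B5

Each bag holds 4 vertices, so the decomposition has width 3, which upper-bounds the treewidth. For the lower bound: the 4 vertex sets {3,4}, {1,7}, {8}, {5} are disjoint, each induces a connected subgraph, and every pair is joined by at least one edge of G. Contracting each set to a single vertex therefore yields K_{4} as a minor, and since treewidth is minor-monotone, tw(G) ≥ tw(K_{4}) = 3. Therefore the treewidth is 3.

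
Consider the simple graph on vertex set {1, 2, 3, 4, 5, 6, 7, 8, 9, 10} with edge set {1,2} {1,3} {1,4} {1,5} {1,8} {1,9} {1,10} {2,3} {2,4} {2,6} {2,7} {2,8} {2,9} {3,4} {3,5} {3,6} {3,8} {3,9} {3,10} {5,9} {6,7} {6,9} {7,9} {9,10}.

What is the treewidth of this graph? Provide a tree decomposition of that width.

Each bag holds 4 vertices, so the decomposition has width 3, which upper-bounds the treewidth. On the other hand G contains the 4-clique {1, 2, 3, 8}. A clique must lie in a single bag of any decomposition, so no decomposition can have width below 3. The upper and lower bounds meet at 3, so that is the treewidth.

Treewidth 3.
Bags: B1 = {1, 2, 3, 9}  B2 = {1, 3, 9, 10}  B3 = {2, 3, 6, 9}  B4 = {2, 6, 7, 9}  B5 = {1, 2, 3, 8}  B6 = {1, 2, 3, 4}  B7 = {1, 3, 5, 9}
Tree: B1–B2, B1–B3, B3–B4, B1–B5, B1–B6, B2–B7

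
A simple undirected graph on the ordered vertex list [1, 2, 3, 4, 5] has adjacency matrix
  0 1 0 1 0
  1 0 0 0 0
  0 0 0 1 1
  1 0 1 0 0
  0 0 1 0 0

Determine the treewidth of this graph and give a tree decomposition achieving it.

Each bag holds 2 vertices, so the decomposition has width 1, which upper-bounds the treewidth. Any graph with an edge has treewidth ≥ 1, and G has the edge 4–3. The upper and lower bounds meet at 1, so that is the treewidth.

Treewidth 1.
One optimal decomposition is:
Bags: B1 = {3, 4}  B2 = {1, 4}  B3 = {3, 5}  B4 = {1, 2}
Tree: B1–B2, B1–B3, B2–B4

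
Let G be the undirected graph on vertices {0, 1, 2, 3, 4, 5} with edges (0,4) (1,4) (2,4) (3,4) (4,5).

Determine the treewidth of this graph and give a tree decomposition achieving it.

Every bag has size at most 2, so the width is 2 − 1 = 1 and tw(G) ≤ 1. G has an edge, so its treewidth is at least 1. Hence tw(G) = 1 exactly.

Treewidth 1.
One such decomposition:
Bags: B1 = {3, 4}  B2 = {2, 4}  B3 = {0, 4}  B4 = {4, 5}  B5 = {1, 4}
Tree: B1–B2, B2–B3, B3–B4, B2–B5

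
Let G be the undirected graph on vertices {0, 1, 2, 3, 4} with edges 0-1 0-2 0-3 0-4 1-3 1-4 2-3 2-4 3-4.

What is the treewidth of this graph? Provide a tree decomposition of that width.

Every bag has size at most 4, so the width is 4 − 1 = 3 and tw(G) ≤ 3. Conversely, {0, 1, 3, 4} is a clique of size 4, and the vertices of any clique must share a bag in every tree decomposition; so some bag has ≥ 4 vertices and tw(G) ≥ 3. Hence tw(G) = 3 exactly.

Treewidth 3.
Bags: B1 = {0, 1, 3, 4}  B2 = {0, 2, 3, 4}
Tree: B1–B2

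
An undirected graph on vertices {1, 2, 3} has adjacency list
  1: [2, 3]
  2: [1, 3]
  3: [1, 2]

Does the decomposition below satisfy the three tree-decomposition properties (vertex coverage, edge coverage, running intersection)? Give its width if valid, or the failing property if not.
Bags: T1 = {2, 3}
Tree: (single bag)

A tree decomposition must satisfy three properties: every vertex lies in some bag; for every edge, both endpoints lie together in some bag; and for every vertex, the bags containing it form a connected subtree. Here vertex 1 appears in no bag, so the decomposition is invalid.

No — vertex 1 appears in no bag.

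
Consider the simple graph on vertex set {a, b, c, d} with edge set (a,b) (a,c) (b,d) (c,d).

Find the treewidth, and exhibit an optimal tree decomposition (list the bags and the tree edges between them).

Every bag has size at most 3, so the width is 3 − 1 = 2 and tw(G) ≤ 2. Since d–c–a–b–d is a cycle in G, G is not acyclic. Forests are exactly the graphs of treewidth ≤ 1, so tw(G) ≥ 2. Therefore the treewidth is 2.

Treewidth 2.
Bags: B1 = {a, c, d}  B2 = {a, b, d}
Tree: B1–B2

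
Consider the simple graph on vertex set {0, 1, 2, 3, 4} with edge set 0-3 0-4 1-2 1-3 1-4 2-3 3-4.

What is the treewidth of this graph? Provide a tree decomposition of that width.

Each bag holds 3 vertices, so the decomposition has width 2, which upper-bounds the treewidth. On the other hand G contains the 3-clique {0, 3, 4}. A clique must lie in a single bag of any decomposition, so no decomposition can have width below 2. Therefore the treewidth is 2.

Treewidth 2.
Bags: B1 = {1, 2, 3}  B2 = {1, 3, 4}  B3 = {0, 3, 4}
Tree: B1–B2, B2–B3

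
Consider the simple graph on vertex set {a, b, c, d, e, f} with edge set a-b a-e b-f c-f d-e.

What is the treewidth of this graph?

1

A width-1 tree decomposition is:
Bags: B1 = {d, e}  B2 = {a, e}  B3 = {a, b}  B4 = {b, f}  B5 = {c, f}
Tree: B1–B2, B2–B3, B3–B4, B4–B5
Each bag holds 2 vertices, so the decomposition has width 1, which upper-bounds the treewidth. Any graph with an edge has treewidth ≥ 1, and G has the edge d–e. Therefore the treewidth is 1.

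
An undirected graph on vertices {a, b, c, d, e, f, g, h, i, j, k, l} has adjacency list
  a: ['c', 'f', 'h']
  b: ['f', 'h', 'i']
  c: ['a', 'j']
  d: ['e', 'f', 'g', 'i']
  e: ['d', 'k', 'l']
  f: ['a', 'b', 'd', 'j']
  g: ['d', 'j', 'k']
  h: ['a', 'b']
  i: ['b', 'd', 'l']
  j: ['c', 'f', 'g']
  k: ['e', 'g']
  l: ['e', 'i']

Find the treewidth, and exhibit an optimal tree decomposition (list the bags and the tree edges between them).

Every bag has size at most 4, so the width is 4 − 1 = 3 and tw(G) ≤ 3. For the lower bound: the 4 vertex sets {e,k,l}, {g}, {d}, {b,f,i,j} are disjoint, each induces a connected subgraph, and every pair is joined by at least one edge of G. Contracting each set to a single vertex therefore yields K_{4} as a minor, and since treewidth is minor-monotone, tw(G) ≥ tw(K_{4}) = 3. The upper and lower bounds meet at 3, so that is the treewidth.

Treewidth 3.
One such decomposition:
Bags: B1 = {e, g, k, l}  B2 = {d, e, g, l}  B3 = {d, g, i, l}  B4 = {d, g, i, j}  B5 = {d, f, i, j}  B6 = {b, f, i, j}  B7 = {b, c, f, j}  B8 = {a, b, c, f}  B9 = {a, b, c, h}
Tree: B1–B2, B2–B3, B3–B4, B4–B5, B5–B6, B6–B7, B7–B8, B8–B9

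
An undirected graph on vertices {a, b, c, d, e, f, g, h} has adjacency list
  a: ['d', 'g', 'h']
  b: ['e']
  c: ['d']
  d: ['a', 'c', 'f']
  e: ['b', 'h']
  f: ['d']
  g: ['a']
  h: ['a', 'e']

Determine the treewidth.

A width-1 tree decomposition is:
Bags: B1 = {a, h}  B2 = {a, g}  B3 = {e, h}  B4 = {a, d}  B5 = {b, e}  B6 = {d, f}  B7 = {c, d}
Tree: B1–B2, B1–B3, B1–B4, B3–B5, B4–B6, B6–B7
Each bag holds 2 vertices, so the decomposition has width 1, which upper-bounds the treewidth. Since G has at least one edge (e.g. h–a), it is not an edgeless graph, so tw(G) ≥ 1. Therefore the treewidth is 1.

1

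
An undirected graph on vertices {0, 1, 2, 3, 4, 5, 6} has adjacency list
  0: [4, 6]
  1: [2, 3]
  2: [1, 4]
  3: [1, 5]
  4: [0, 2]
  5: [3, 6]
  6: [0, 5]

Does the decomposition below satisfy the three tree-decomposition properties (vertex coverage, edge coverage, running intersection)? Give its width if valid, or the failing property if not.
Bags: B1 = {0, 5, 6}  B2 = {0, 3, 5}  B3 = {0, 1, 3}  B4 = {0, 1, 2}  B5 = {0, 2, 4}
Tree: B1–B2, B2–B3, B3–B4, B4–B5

Every vertex of G appears in some bag (union = {0, 1, 2, 3, 4, 5, 6}); every edge is covered by a bag; and for each vertex v the set of bags containing v is connected in the bag tree. The decomposition is therefore valid. The largest bag has 3 vertices, so the width is 2.

Yes; width 2.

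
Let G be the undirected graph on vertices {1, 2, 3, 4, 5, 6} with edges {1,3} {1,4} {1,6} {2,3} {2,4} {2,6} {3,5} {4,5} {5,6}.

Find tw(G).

3

A width-3 tree decomposition is:
Bags: B1 = {3, 4, 5, 6}  B2 = {1, 3, 4, 6}  B3 = {2, 3, 4, 6}
Tree: B1–B2, B2–B3
The largest bag has 4 vertices, giving width 3; this decomposition certifies tw(G) ≤ 3. For the lower bound: the 4 vertex sets {3,5}, {1,6}, {4}, {2} are disjoint, each induces a connected subgraph, and every pair is joined by at least one edge of G. Contracting each set to a single vertex therefore yields K_{4} as a minor, and since treewidth is minor-monotone, tw(G) ≥ tw(K_{4}) = 3. The upper and lower bounds meet at 3, so that is the treewidth.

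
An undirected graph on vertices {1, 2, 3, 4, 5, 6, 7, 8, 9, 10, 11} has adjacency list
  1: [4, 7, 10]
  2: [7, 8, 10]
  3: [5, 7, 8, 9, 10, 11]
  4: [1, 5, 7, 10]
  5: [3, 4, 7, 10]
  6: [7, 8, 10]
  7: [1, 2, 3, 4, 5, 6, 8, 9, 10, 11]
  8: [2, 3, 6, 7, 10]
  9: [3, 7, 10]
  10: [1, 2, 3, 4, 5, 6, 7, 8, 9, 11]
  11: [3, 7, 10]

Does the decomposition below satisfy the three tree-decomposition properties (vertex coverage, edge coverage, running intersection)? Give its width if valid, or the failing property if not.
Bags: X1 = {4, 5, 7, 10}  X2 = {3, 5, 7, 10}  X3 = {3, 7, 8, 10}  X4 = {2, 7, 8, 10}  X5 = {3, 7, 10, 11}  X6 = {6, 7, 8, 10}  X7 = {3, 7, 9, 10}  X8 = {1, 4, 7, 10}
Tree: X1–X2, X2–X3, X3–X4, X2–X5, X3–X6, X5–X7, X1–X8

Yes; width 3.

Checking the three conditions: (i) the bags cover all of {1, 2, 3, 4, 5, 6, 7, 8, 9, 10, 11}; (ii) for each edge, some bag contains both endpoints; (iii) the bags containing any fixed vertex form a subtree. All hold, so the decomposition is valid with width 4 − 1 = 3.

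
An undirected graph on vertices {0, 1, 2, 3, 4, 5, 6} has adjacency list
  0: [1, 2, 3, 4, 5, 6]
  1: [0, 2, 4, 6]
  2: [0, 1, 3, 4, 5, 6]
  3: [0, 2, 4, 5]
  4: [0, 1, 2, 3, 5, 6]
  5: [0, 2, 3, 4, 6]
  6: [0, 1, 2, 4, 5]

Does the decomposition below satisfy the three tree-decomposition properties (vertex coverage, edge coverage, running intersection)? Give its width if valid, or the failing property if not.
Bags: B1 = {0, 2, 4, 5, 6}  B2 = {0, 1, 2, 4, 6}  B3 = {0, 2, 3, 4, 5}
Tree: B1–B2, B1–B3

Yes; width 4.

Vertex coverage: the bags together contain {0, 1, 2, 3, 4, 5, 6}, the full vertex set. Edge coverage: each edge of G has both endpoints in at least one bag. Running intersection: for every vertex, the bags containing it form a connected subtree. All three properties hold, so this is a valid tree decomposition of width max|bag| − 1 = 4, and hence tw(G) ≤ 4.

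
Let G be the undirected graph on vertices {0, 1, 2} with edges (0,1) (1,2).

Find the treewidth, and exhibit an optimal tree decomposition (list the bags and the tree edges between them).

Each bag holds 2 vertices, so the decomposition has width 1, which upper-bounds the treewidth. Any graph with an edge has treewidth ≥ 1, and G has the edge 1–2. Hence tw(G) = 1 exactly.

Treewidth 1.
Bags: B1 = {1, 2}  B2 = {0, 1}
Tree: B1–B2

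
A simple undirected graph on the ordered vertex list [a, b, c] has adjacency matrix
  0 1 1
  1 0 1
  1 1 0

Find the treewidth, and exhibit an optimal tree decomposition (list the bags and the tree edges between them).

A single bag containing all 3 vertices is trivially a valid decomposition of width 2. Conversely, {a, b, c} is a clique of size 3, and the vertices of any clique must share a bag in every tree decomposition; so some bag has ≥ 3 vertices and tw(G) ≥ 2. Hence tw(G) = 2 exactly.

Treewidth 2.
One such decomposition:
Bags: B1 = {a, b, c}
Tree: (single bag)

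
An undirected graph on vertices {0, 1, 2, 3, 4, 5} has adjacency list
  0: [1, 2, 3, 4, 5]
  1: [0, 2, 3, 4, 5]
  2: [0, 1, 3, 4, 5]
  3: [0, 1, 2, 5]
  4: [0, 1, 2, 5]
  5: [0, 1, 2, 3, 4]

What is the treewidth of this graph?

4

A width-4 tree decomposition is:
Bags: B1 = {0, 1, 2, 3, 5}  B2 = {0, 1, 2, 4, 5}
Tree: B1–B2
The largest bag has 5 vertices, giving width 4; this decomposition certifies tw(G) ≤ 4. On the other hand G contains the 5-clique {0, 1, 2, 3, 5}. A clique must lie in a single bag of any decomposition, so no decomposition can have width below 4. Combining the bounds, tw(G) = 4.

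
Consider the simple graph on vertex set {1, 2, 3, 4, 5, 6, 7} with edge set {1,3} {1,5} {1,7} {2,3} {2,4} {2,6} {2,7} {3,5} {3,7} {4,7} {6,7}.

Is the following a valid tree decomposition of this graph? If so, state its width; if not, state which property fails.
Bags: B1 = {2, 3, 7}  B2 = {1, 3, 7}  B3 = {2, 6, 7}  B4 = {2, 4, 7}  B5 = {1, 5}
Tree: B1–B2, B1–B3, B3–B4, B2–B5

A tree decomposition must satisfy three properties: every vertex lies in some bag; for every edge, both endpoints lie together in some bag; and for every vertex, the bags containing it form a connected subtree. Here edge (3,5) lies in no bag, so the decomposition is invalid.

No — edge (3,5) lies in no bag.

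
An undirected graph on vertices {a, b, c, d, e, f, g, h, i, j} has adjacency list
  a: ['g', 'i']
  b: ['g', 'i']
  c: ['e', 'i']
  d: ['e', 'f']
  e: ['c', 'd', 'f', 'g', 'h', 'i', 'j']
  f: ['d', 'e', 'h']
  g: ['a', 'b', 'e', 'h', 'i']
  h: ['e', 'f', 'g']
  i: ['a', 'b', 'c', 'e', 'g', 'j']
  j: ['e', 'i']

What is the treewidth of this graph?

A width-2 tree decomposition is:
Bags: B1 = {e, g, h}  B2 = {e, g, i}  B3 = {b, g, i}  B4 = {e, i, j}  B5 = {c, e, i}  B6 = {e, f, h}  B7 = {d, e, f}  B8 = {a, g, i}
Tree: B1–B2, B2–B3, B2–B4, B2–B5, B1–B6, B6–B7, B2–B8
Each bag holds 3 vertices, so the decomposition has width 2, which upper-bounds the treewidth. On the other hand G contains the 3-clique {d, e, f}. A clique must lie in a single bag of any decomposition, so no decomposition can have width below 2. The upper and lower bounds meet at 2, so that is the treewidth.

2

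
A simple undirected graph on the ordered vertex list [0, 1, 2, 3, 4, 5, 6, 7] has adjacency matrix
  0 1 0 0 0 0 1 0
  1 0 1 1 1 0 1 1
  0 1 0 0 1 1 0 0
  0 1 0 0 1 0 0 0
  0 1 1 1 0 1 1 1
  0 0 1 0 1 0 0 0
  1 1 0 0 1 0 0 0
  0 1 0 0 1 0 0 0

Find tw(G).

2

A width-2 tree decomposition is:
Bags: B1 = {1, 4, 6}  B2 = {1, 2, 4}  B3 = {2, 4, 5}  B4 = {0, 1, 6}  B5 = {1, 3, 4}  B6 = {1, 4, 7}
Tree: B1–B2, B2–B3, B1–B4, B1–B5, B2–B6
Every bag has size at most 3, so the width is 3 − 1 = 2 and tw(G) ≤ 2. On the other hand G contains the 3-clique {0, 1, 6}. A clique must lie in a single bag of any decomposition, so no decomposition can have width below 2. Therefore the treewidth is 2.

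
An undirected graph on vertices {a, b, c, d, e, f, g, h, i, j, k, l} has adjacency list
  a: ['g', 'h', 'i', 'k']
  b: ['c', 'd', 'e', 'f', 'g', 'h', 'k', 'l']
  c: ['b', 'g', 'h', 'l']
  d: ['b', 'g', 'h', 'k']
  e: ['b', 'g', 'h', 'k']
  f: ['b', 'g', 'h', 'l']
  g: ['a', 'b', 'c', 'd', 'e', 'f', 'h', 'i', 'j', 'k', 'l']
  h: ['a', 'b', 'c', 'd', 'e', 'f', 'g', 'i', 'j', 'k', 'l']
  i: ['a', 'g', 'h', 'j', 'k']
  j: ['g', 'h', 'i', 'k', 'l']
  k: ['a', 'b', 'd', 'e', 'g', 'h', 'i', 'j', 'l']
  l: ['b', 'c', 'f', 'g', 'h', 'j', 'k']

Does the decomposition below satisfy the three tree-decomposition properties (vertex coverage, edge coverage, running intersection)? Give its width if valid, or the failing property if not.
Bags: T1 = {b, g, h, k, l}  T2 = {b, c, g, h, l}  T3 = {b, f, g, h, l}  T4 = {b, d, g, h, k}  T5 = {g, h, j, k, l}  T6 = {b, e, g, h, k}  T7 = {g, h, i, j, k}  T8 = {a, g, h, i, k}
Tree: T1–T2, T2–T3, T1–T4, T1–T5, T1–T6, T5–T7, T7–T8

Yes; width 4.

Checking the three conditions: (i) the bags cover all of {a, b, c, d, e, f, g, h, i, j, k, l}; (ii) for each edge, some bag contains both endpoints; (iii) the bags containing any fixed vertex form a subtree. All hold, so the decomposition is valid with width 5 − 1 = 4.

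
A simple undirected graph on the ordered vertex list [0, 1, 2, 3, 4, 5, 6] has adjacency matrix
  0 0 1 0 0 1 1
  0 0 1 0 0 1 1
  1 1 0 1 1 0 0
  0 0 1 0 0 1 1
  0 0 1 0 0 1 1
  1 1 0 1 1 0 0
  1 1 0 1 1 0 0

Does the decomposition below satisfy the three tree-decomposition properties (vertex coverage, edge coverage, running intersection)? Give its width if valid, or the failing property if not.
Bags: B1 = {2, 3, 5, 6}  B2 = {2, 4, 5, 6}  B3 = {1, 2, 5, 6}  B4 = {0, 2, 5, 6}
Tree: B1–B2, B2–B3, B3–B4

Checking the three conditions: (i) the bags cover all of {0, 1, 2, 3, 4, 5, 6}; (ii) for each edge, some bag contains both endpoints; (iii) the bags containing any fixed vertex form a subtree. All hold, so the decomposition is valid with width 4 − 1 = 3.

Yes; width 3.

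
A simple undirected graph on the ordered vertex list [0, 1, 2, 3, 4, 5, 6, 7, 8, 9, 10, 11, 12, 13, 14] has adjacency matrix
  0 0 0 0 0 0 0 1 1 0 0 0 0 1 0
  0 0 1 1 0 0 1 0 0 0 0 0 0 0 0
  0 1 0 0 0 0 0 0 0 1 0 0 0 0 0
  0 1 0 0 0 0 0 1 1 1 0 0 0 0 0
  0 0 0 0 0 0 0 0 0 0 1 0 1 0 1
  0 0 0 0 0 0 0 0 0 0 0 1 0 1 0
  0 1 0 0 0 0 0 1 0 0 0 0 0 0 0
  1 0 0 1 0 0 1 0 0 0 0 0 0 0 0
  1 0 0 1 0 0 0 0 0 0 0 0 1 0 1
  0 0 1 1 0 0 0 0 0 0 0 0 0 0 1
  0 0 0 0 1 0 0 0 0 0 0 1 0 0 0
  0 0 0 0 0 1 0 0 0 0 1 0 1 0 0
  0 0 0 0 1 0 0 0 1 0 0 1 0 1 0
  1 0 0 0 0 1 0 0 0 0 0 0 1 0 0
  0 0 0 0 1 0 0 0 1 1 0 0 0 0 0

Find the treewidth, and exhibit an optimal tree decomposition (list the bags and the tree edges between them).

Treewidth 3.
One optimal decomposition is:
Bags: B1 = {1, 2, 6, 9}  B2 = {1, 3, 6, 9}  B3 = {3, 6, 7, 9}  B4 = {3, 7, 9, 14}  B5 = {3, 7, 8, 14}  B6 = {0, 7, 8, 14}  B7 = {0, 4, 8, 14}  B8 = {0, 4, 8, 12}  B9 = {0, 4, 12, 13}  B10 = {4, 10, 12, 13}  B11 = {10, 11, 12, 13}  B12 = {5, 10, 11, 13}
Tree: B1–B2, B2–B3, B3–B4, B4–B5, B5–B6, B6–B7, B7–B8, B8–B9, B9–B10, B10–B11, B11–B12

Every bag has size at most 4, so the width is 4 − 1 = 3 and tw(G) ≤ 3. For the lower bound: the 4 vertex sets {1,2,6}, {9}, {3}, {0,7,8,14} are disjoint, each induces a connected subgraph, and every pair is joined by at least one edge of G. Contracting each set to a single vertex therefore yields K_{4} as a minor, and since treewidth is minor-monotone, tw(G) ≥ tw(K_{4}) = 3. Therefore the treewidth is 3.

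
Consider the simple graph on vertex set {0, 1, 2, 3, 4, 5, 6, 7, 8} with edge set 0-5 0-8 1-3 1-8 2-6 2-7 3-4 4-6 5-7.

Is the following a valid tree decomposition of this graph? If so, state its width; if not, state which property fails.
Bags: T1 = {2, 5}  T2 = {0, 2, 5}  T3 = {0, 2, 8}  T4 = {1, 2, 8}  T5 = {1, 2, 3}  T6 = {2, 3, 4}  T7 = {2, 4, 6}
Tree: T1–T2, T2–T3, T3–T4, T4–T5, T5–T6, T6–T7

A tree decomposition must satisfy three properties: every vertex lies in some bag; for every edge, both endpoints lie together in some bag; and for every vertex, the bags containing it form a connected subtree. Here vertex 7 appears in no bag, so the decomposition is invalid.

No — vertex 7 appears in no bag.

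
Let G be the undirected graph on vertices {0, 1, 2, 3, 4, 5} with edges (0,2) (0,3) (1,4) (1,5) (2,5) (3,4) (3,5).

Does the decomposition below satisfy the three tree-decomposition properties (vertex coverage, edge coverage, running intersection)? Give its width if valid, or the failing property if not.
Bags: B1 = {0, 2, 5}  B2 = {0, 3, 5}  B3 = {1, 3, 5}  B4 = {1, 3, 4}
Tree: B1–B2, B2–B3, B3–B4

Checking the three conditions: (i) the bags cover all of {0, 1, 2, 3, 4, 5}; (ii) for each edge, some bag contains both endpoints; (iii) the bags containing any fixed vertex form a subtree. All hold, so the decomposition is valid with width 3 − 1 = 2.

Yes; width 2.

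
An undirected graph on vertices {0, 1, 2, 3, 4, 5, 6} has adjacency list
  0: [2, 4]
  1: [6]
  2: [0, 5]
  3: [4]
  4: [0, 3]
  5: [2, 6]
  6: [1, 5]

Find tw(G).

A width-1 tree decomposition is:
Bags: B1 = {3, 4}  B2 = {0, 4}  B3 = {0, 2}  B4 = {2, 5}  B5 = {5, 6}  B6 = {1, 6}
Tree: B1–B2, B2–B3, B3–B4, B4–B5, B5–B6
The largest bag has 2 vertices, giving width 1; this decomposition certifies tw(G) ≤ 1. Since G has at least one edge (e.g. 3–4), it is not an edgeless graph, so tw(G) ≥ 1. The upper and lower bounds meet at 1, so that is the treewidth.

1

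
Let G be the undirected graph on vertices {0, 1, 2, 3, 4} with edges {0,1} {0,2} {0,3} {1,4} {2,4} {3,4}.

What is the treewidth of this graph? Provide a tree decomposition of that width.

Treewidth 2.
One such decomposition:
Bags: B1 = {0, 1, 4}  B2 = {0, 2, 4}  B3 = {0, 3, 4}
Tree: B1–B2, B2–B3

The largest bag has 3 vertices, giving width 2; this decomposition certifies tw(G) ≤ 2. The edges 0–1–4–2–0 form a cycle, so G is not a tree and its treewidth is at least 2. The upper and lower bounds meet at 2, so that is the treewidth.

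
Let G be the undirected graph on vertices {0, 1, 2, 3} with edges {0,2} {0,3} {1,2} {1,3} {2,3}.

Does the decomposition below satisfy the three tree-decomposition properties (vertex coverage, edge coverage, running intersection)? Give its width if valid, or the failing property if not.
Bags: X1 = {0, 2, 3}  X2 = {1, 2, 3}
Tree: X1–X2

Checking the three conditions: (i) the bags cover all of {0, 1, 2, 3}; (ii) for each edge, some bag contains both endpoints; (iii) the bags containing any fixed vertex form a subtree. All hold, so the decomposition is valid with width 3 − 1 = 2.

Yes; width 2.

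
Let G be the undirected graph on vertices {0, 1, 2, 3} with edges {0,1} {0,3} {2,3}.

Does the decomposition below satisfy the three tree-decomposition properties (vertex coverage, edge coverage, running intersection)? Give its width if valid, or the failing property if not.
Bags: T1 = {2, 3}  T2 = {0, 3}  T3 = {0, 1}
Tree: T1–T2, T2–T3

Checking the three conditions: (i) the bags cover all of {0, 1, 2, 3}; (ii) for each edge, some bag contains both endpoints; (iii) the bags containing any fixed vertex form a subtree. All hold, so the decomposition is valid with width 2 − 1 = 1.

Yes; width 1.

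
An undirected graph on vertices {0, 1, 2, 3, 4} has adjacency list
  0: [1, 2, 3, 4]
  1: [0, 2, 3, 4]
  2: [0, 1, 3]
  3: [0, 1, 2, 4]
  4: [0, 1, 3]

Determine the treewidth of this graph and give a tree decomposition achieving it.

Each bag holds 4 vertices, so the decomposition has width 3, which upper-bounds the treewidth. Conversely, {0, 1, 2, 3} is a clique of size 4, and the vertices of any clique must share a bag in every tree decomposition; so some bag has ≥ 4 vertices and tw(G) ≥ 3. Combining the bounds, tw(G) = 3.

Treewidth 3.
One optimal decomposition is:
Bags: B1 = {0, 1, 2, 3}  B2 = {0, 1, 3, 4}
Tree: B1–B2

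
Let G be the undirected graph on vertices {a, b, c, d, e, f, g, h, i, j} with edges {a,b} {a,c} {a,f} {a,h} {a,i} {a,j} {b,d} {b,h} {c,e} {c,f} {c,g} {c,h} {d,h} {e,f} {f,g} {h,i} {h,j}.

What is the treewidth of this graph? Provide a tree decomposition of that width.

The largest bag has 3 vertices, giving width 2; this decomposition certifies tw(G) ≤ 2. Conversely, {c, f, g} is a clique of size 3, and the vertices of any clique must share a bag in every tree decomposition; so some bag has ≥ 3 vertices and tw(G) ≥ 2. Combining the bounds, tw(G) = 2.

Treewidth 2.
One optimal decomposition is:
Bags: B1 = {a, h, j}  B2 = {a, h, i}  B3 = {a, b, h}  B4 = {a, c, h}  B5 = {a, c, f}  B6 = {b, d, h}  B7 = {c, f, g}  B8 = {c, e, f}
Tree: B1–B2, B2–B3, B1–B4, B4–B5, B3–B6, B5–B7, B7–B8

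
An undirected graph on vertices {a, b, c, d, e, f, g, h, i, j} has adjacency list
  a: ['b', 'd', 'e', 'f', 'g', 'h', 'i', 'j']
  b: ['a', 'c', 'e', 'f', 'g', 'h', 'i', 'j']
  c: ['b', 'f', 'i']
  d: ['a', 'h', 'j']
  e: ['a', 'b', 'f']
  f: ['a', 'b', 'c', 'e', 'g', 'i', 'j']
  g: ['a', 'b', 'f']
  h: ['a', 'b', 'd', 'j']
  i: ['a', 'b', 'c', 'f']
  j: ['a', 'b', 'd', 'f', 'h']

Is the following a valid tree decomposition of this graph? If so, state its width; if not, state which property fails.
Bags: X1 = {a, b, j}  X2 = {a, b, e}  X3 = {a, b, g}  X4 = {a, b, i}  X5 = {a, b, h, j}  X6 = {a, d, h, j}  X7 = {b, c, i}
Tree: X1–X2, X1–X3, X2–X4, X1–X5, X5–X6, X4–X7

A tree decomposition must satisfy three properties: every vertex lies in some bag; for every edge, both endpoints lie together in some bag; and for every vertex, the bags containing it form a connected subtree. Here vertex f appears in no bag, so the decomposition is invalid.

No — vertex f appears in no bag.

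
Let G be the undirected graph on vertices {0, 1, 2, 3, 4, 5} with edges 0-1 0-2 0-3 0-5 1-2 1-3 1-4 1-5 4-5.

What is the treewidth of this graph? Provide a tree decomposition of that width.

Treewidth 2.
One optimal decomposition is:
Bags: B1 = {0, 1, 5}  B2 = {0, 1, 3}  B3 = {1, 4, 5}  B4 = {0, 1, 2}
Tree: B1–B2, B1–B3, B2–B4

Each bag holds 3 vertices, so the decomposition has width 2, which upper-bounds the treewidth. Conversely, {0, 1, 2} is a clique of size 3, and the vertices of any clique must share a bag in every tree decomposition; so some bag has ≥ 3 vertices and tw(G) ≥ 2. The upper and lower bounds meet at 2, so that is the treewidth.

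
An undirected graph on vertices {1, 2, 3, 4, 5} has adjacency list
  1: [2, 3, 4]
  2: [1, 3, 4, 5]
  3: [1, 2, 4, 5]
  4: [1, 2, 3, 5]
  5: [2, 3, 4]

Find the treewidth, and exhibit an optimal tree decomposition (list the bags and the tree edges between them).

The largest bag has 4 vertices, giving width 3; this decomposition certifies tw(G) ≤ 3. On the other hand G contains the 4-clique {1, 2, 3, 4}. A clique must lie in a single bag of any decomposition, so no decomposition can have width below 3. Therefore the treewidth is 3.

Treewidth 3.
Bags: B1 = {1, 2, 3, 4}  B2 = {2, 3, 4, 5}
Tree: B1–B2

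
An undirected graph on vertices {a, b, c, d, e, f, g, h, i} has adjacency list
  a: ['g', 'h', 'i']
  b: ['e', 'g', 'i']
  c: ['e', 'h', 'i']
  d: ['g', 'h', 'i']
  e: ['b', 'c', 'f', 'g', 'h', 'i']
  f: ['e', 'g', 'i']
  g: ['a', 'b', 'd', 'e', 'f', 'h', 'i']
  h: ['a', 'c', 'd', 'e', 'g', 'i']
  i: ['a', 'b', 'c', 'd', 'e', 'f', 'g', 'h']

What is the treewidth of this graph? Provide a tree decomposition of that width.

Treewidth 3.
Bags: B1 = {d, g, h, i}  B2 = {e, g, h, i}  B3 = {a, g, h, i}  B4 = {b, e, g, i}  B5 = {c, e, h, i}  B6 = {e, f, g, i}
Tree: B1–B2, B2–B3, B2–B4, B2–B5, B2–B6

Every bag has size at most 4, so the width is 4 − 1 = 3 and tw(G) ≤ 3. Conversely, {d, g, h, i} is a clique of size 4, and the vertices of any clique must share a bag in every tree decomposition; so some bag has ≥ 4 vertices and tw(G) ≥ 3. Combining the bounds, tw(G) = 3.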